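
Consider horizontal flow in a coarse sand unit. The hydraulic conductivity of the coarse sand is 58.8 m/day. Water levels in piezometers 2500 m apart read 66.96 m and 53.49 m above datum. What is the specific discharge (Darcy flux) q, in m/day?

Hydraulic gradient i = (66.96 − 53.49) / 2500 = 13.47 / 2500 = 0.005388.
Specific discharge q = K · i = 58.80 × 0.005388 = 0.3168 m/day.

0.317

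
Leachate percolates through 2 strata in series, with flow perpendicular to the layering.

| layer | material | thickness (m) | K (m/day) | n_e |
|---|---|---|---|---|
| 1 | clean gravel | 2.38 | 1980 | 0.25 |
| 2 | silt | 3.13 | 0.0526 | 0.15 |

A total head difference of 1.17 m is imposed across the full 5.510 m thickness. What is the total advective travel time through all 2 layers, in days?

54.1

With flow normal to the layers, continuity requires the same specific discharge q through every layer.
Σ(b_i/K_i) = 2.38/1980 + 3.13/0.0526 = 59.51 d.
q = Δh / Σ(b_i/K_i) = 1.17 / 59.51 = 0.01966 m/day.
In each layer the seepage velocity is v_i = q/n_i, so the layer transit time is t_i = b_i·n_i / q:
  layer 1 (clean gravel): t_1 = 2.38 × 0.25 / 0.01966 = 30.26 d
  layer 2 (silt): t_2 = 3.13 × 0.15 / 0.01966 = 23.88 d
Total t = Σ t_i = 54.14 days.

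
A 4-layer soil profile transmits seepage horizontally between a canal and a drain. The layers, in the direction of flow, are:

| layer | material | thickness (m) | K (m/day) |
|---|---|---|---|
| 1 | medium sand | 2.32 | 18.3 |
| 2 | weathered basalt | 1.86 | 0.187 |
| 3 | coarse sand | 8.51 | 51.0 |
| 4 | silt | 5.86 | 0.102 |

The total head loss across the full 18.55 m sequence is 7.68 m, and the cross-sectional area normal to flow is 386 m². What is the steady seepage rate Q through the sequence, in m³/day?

43.8

Flow is perpendicular to layering, so the layers act in series and the equivalent K is the thickness-weighted harmonic mean.
Total thickness L = 2.32 + 1.86 + 8.51 + 5.86 = 18.55 m.
Σ(b_i/K_i) = 2.32/18.3 + 1.86/0.187 + 8.51/51.0 + 5.86/0.102 = 67.69 d.
K_eq = L / Σ(b_i/K_i) = 18.55 / 67.69 = 0.2740 m/day.
Q = K_eq · A · (Δh/L) = 0.2740 × 386 × (7.68/18.55) = 43.79 m³/day.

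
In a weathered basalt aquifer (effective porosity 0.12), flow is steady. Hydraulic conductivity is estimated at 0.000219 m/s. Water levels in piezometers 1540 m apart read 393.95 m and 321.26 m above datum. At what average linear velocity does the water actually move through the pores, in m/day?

Convert K: 0.000219 m/s × 86400 = 18.92 m/day.
Hydraulic gradient i = (393.95 − 321.26) / 1540 = 72.69 / 1540 = 0.04720.
Darcy flux q = K · i = 18.92 × 0.04720 = 0.8931 m/day.
Seepage velocity v = q / n_e = 0.8931 / 0.12 = 7.443 m/day.

7.44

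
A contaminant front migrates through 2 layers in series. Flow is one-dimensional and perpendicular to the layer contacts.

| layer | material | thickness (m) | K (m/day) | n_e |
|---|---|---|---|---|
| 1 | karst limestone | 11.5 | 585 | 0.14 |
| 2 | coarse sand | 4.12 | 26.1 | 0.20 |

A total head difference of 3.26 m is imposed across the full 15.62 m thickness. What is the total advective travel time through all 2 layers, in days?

0.133

With flow normal to the layers, continuity requires the same specific discharge q through every layer.
Σ(b_i/K_i) = 11.5/585 + 4.12/26.1 = 0.1775 d.
q = Δh / Σ(b_i/K_i) = 3.26 / 0.1775 = 18.36 m/day.
In each layer the seepage velocity is v_i = q/n_i, so the layer transit time is t_i = b_i·n_i / q:
  layer 1 (karst limestone): t_1 = 11.5 × 0.14 / 18.36 = 0.08767 d
  layer 2 (coarse sand): t_2 = 4.12 × 0.20 / 18.36 = 0.04487 d
Total t = Σ t_i = 0.1325 days.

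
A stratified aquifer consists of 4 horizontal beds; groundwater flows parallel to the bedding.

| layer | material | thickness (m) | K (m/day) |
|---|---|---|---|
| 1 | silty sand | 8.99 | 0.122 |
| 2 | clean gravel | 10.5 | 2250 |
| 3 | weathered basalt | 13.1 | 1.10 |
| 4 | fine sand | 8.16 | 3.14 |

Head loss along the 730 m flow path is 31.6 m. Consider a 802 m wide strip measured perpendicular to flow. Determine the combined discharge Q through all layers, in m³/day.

822000

Flow is parallel to layering, so each bed carries its own Darcy discharge and the transmissivities add.
Σ(K_i·b_i) = 0.122×8.99 + 2250×10.5 + 1.10×13.1 + 3.14×8.16 = 23666 m²/day.
Hydraulic gradient i = Δh / L = 31.6 / 730 = 0.04329.
Q = Σ(K_i·b_i) · W · i = 23666 × 802 × 0.04329 = 8.216e+05 m³/day.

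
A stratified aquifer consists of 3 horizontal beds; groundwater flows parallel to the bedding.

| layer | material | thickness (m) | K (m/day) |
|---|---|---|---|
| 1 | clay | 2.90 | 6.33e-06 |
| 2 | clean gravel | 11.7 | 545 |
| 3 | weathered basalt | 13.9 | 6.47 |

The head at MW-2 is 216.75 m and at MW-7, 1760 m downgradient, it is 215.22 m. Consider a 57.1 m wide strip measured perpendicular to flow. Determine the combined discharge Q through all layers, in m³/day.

Flow is parallel to layering, so each bed carries its own Darcy discharge and the transmissivities add.
Σ(K_i·b_i) = 6.33e-06×2.90 + 545×11.7 + 6.47×13.9 = 6466 m²/day.
Hydraulic gradient i = (216.75 − 215.22) / 1760 = 1.53 / 1760 = 0.0008693.
Q = Σ(K_i·b_i) · W · i = 6466 × 57.1 × 0.0008693 = 321.0 m³/day.

321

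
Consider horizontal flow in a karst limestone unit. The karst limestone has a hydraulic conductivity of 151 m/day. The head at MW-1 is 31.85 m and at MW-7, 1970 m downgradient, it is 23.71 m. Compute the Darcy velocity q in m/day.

0.624

Hydraulic gradient i = (31.85 − 23.71) / 1970 = 8.14 / 1970 = 0.004132.
Specific discharge q = K · i = 151.0 × 0.004132 = 0.6239 m/day.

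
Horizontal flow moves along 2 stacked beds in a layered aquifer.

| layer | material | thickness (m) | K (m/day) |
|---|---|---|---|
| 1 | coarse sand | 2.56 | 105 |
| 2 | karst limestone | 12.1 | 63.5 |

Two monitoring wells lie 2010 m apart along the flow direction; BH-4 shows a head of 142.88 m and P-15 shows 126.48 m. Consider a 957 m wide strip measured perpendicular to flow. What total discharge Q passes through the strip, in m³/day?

8100

Flow is parallel to layering, so each bed carries its own Darcy discharge and the transmissivities add.
Σ(K_i·b_i) = 105×2.56 + 63.5×12.1 = 1037 m²/day.
Hydraulic gradient i = (142.88 − 126.48) / 2010 = 16.4 / 2010 = 0.008159.
Q = Σ(K_i·b_i) · W · i = 1037 × 957 × 0.008159 = 8098 m³/day.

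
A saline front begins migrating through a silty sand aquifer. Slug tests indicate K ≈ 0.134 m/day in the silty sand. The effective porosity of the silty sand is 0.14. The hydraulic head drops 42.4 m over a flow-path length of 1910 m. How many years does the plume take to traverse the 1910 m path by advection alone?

Hydraulic gradient i = Δh / L = 42.4 / 1910 = 0.02220.
Darcy flux q = K · i = 0.1340 × 0.02220 = 0.002975 m/day.
Seepage velocity v = q / n_e = 0.002975 / 0.14 = 0.02125 m/day.
Travel time t = L / v = 1910 / 0.02125 = 89893 days = 246.1 years.

246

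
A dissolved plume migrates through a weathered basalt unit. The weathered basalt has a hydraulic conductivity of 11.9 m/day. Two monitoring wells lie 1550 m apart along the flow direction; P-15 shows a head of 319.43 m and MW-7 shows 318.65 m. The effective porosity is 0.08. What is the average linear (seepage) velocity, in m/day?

0.0749

Hydraulic gradient i = (319.43 − 318.65) / 1550 = 0.78 / 1550 = 0.0005032.
Darcy flux q = K · i = 11.90 × 0.0005032 = 0.005988 m/day.
Seepage velocity v = q / n_e = 0.005988 / 0.08 = 0.07485 m/day.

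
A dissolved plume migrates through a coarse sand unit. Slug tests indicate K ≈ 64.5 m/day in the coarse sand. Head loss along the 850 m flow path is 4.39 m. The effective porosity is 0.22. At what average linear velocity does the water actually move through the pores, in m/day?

Hydraulic gradient i = Δh / L = 4.39 / 850 = 0.005165.
Darcy flux q = K · i = 64.50 × 0.005165 = 0.3331 m/day.
Seepage velocity v = q / n_e = 0.3331 / 0.22 = 1.514 m/day.

1.51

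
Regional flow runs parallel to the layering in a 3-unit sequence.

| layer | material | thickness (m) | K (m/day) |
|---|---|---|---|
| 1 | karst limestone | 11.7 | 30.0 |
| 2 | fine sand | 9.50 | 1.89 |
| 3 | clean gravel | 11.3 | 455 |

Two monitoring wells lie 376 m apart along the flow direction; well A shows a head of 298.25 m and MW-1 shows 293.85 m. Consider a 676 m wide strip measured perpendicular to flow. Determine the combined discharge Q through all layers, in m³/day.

Flow is parallel to layering, so each bed carries its own Darcy discharge and the transmissivities add.
Σ(K_i·b_i) = 30.0×11.7 + 1.89×9.50 + 455×11.3 = 5510 m²/day.
Hydraulic gradient i = (298.25 − 293.85) / 376 = 4.4 / 376 = 0.01170.
Q = Σ(K_i·b_i) · W · i = 5510 × 676 × 0.01170 = 43591 m³/day.

43600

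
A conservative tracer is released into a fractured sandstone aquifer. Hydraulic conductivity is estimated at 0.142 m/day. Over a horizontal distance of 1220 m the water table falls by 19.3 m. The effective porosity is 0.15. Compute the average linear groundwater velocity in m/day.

Hydraulic gradient i = Δh / L = 19.3 / 1220 = 0.01582.
Darcy flux q = K · i = 0.1420 × 0.01582 = 0.002246 m/day.
Seepage velocity v = q / n_e = 0.002246 / 0.15 = 0.01498 m/day.

0.0150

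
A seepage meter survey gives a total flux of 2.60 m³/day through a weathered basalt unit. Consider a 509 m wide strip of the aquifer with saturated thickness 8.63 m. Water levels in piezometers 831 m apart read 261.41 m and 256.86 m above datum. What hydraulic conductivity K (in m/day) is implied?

Cross-sectional area A = 509 × 8.63 = 4393 m².
Hydraulic gradient i = (261.41 − 256.86) / 831 = 4.55 / 831 = 0.005475.
From Q = K·A·i, K = Q / (A·i) = 2.60 / (4393 × 0.005475) = 0.1081 m/day.

0.108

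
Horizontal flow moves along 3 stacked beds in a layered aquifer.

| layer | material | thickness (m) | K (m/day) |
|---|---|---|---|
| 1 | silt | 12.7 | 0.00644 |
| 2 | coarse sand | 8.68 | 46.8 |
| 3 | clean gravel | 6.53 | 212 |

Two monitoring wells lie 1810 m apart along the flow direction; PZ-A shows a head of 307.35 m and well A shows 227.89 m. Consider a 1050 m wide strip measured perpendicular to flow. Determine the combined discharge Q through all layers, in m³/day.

Flow is parallel to layering, so each bed carries its own Darcy discharge and the transmissivities add.
Σ(K_i·b_i) = 0.00644×12.7 + 46.8×8.68 + 212×6.53 = 1791 m²/day.
Hydraulic gradient i = (307.35 − 227.89) / 1810 = 79.46 / 1810 = 0.04390.
Q = Σ(K_i·b_i) · W · i = 1791 × 1050 × 0.04390 = 82542 m³/day.

82500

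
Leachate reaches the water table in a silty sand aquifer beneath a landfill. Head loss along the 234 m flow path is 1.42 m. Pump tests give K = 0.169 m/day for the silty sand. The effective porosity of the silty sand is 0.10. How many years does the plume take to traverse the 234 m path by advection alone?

Hydraulic gradient i = Δh / L = 1.42 / 234 = 0.006068.
Darcy flux q = K · i = 0.1690 × 0.006068 = 0.001026 m/day.
Seepage velocity v = q / n_e = 0.001026 / 0.10 = 0.01026 m/day.
Travel time t = L / v = 234 / 0.01026 = 22817 days = 62.47 years.

62.5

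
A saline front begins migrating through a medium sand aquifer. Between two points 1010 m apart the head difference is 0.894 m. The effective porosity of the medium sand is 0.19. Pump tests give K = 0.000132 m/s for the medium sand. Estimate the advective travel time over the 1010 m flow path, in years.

Convert K: 0.000132 m/s × 86400 = 11.40 m/day.
Hydraulic gradient i = Δh / L = 0.894 / 1010 = 0.0008851.
Darcy flux q = K · i = 11.40 × 0.0008851 = 0.01009 m/day.
Seepage velocity v = q / n_e = 0.01009 / 0.19 = 0.05313 m/day.
Travel time t = L / v = 1010 / 0.05313 = 19010 days = 52.05 years.

52.0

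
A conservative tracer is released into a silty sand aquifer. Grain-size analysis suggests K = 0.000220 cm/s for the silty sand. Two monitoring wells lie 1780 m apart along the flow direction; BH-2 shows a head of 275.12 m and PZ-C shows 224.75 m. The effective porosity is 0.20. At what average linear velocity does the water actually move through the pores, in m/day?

0.0269

Convert K: 0.000220 cm/s × 864 = 0.1901 m/day.
Hydraulic gradient i = (275.12 − 224.75) / 1780 = 50.37 / 1780 = 0.02830.
Darcy flux q = K · i = 0.1901 × 0.02830 = 0.005379 m/day.
Seepage velocity v = q / n_e = 0.005379 / 0.20 = 0.02689 m/day.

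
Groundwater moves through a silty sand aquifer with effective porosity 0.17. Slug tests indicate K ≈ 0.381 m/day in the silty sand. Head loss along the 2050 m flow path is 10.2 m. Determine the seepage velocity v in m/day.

0.0112

Hydraulic gradient i = Δh / L = 10.2 / 2050 = 0.004976.
Darcy flux q = K · i = 0.3810 × 0.004976 = 0.001896 m/day.
Seepage velocity v = q / n_e = 0.001896 / 0.17 = 0.01115 m/day.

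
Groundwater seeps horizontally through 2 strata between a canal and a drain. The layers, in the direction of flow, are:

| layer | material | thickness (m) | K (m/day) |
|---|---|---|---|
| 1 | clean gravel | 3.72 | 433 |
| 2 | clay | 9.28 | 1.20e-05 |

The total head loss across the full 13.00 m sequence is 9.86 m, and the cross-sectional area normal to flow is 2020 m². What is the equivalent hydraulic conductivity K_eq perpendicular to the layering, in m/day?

Flow is perpendicular to layering, so the layers act in series and the equivalent K is the thickness-weighted harmonic mean.
Total thickness L = 3.72 + 9.28 = 13.00 m.
Σ(b_i/K_i) = 3.72/433 + 9.28/1.20e-05 = 7.733e+05 d.
K_eq = L / Σ(b_i/K_i) = 13.00 / 7.733e+05 = 1.681e-05 m/day.

1.68e-05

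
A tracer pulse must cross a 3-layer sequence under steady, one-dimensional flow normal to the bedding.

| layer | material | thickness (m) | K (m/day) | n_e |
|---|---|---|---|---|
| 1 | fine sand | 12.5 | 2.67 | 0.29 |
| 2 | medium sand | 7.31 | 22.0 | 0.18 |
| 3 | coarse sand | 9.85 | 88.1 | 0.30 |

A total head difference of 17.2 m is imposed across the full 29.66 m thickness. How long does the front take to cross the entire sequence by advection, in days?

2.35

With flow normal to the layers, continuity requires the same specific discharge q through every layer.
Σ(b_i/K_i) = 12.5/2.67 + 7.31/22.0 + 9.85/88.1 = 5.126 d.
q = Δh / Σ(b_i/K_i) = 17.2 / 5.126 = 3.356 m/day.
In each layer the seepage velocity is v_i = q/n_i, so the layer transit time is t_i = b_i·n_i / q:
  layer 1 (fine sand): t_1 = 12.5 × 0.29 / 3.356 = 1.080 d
  layer 2 (medium sand): t_2 = 7.31 × 0.18 / 3.356 = 0.3921 d
  layer 3 (coarse sand): t_3 = 9.85 × 0.30 / 3.356 = 0.8806 d
Total t = Σ t_i = 2.353 days.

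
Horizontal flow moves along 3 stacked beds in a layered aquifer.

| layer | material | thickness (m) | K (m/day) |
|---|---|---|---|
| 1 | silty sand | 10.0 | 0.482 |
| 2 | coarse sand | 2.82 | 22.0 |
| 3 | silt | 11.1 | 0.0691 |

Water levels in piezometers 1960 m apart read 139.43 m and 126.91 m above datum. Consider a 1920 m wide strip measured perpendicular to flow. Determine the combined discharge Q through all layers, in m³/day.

829

Flow is parallel to layering, so each bed carries its own Darcy discharge and the transmissivities add.
Σ(K_i·b_i) = 0.482×10.0 + 22.0×2.82 + 0.0691×11.1 = 67.63 m²/day.
Hydraulic gradient i = (139.43 − 126.91) / 1960 = 12.52 / 1960 = 0.006388.
Q = Σ(K_i·b_i) · W · i = 67.63 × 1920 × 0.006388 = 829.4 m³/day.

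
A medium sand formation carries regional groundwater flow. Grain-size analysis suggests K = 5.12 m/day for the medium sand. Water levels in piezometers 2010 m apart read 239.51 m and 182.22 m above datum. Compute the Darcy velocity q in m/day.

0.146

Hydraulic gradient i = (239.51 − 182.22) / 2010 = 57.29 / 2010 = 0.02850.
Specific discharge q = K · i = 5.120 × 0.02850 = 0.1459 m/day.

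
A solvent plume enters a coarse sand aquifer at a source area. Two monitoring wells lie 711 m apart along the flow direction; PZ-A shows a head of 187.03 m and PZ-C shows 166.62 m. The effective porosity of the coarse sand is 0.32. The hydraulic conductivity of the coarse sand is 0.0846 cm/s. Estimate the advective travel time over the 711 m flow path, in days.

Convert K: 0.0846 cm/s × 864 = 73.09 m/day.
Hydraulic gradient i = (187.03 − 166.62) / 711 = 20.41 / 711 = 0.02871.
Darcy flux q = K · i = 73.09 × 0.02871 = 2.098 m/day.
Seepage velocity v = q / n_e = 2.098 / 0.32 = 6.557 m/day.
Travel time t = L / v = 711 / 6.557 = 108.4 days.

108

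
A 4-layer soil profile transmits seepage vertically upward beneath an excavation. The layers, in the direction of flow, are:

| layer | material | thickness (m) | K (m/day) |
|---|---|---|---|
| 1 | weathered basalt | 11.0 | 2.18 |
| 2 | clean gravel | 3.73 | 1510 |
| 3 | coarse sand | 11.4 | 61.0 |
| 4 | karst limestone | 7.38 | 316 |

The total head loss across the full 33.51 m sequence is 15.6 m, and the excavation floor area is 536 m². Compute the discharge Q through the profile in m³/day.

1590

Flow is perpendicular to layering, so the layers act in series and the equivalent K is the thickness-weighted harmonic mean.
Total thickness L = 11.0 + 3.73 + 11.4 + 7.38 = 33.51 m.
Σ(b_i/K_i) = 11.0/2.18 + 3.73/1510 + 11.4/61.0 + 7.38/316 = 5.259 d.
K_eq = L / Σ(b_i/K_i) = 33.51 / 5.259 = 6.372 m/day.
Q = K_eq · A · (Δh/L) = 6.372 × 536 × (15.6/33.51) = 1590 m³/day.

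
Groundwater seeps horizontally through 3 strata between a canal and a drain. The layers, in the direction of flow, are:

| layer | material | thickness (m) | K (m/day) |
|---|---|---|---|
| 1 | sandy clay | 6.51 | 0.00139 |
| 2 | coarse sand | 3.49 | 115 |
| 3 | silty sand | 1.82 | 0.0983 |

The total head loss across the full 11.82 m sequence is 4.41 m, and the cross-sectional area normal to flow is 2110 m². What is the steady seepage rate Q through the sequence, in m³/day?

1.98

Flow is perpendicular to layering, so the layers act in series and the equivalent K is the thickness-weighted harmonic mean.
Total thickness L = 6.51 + 3.49 + 1.82 = 11.82 m.
Σ(b_i/K_i) = 6.51/0.00139 + 3.49/115 + 1.82/0.0983 = 4702 d.
K_eq = L / Σ(b_i/K_i) = 11.82 / 4702 = 0.002514 m/day.
Q = K_eq · A · (Δh/L) = 0.002514 × 2110 × (4.41/11.82) = 1.979 m³/day.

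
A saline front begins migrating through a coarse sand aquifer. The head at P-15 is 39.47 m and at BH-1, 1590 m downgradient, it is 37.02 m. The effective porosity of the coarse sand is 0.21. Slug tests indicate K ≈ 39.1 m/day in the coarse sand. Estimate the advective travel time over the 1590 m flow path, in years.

Hydraulic gradient i = (39.47 − 37.02) / 1590 = 2.45 / 1590 = 0.001541.
Darcy flux q = K · i = 39.10 × 0.001541 = 0.06025 m/day.
Seepage velocity v = q / n_e = 0.06025 / 0.21 = 0.2869 m/day.
Travel time t = L / v = 1590 / 0.2869 = 5542 days = 15.17 years.

15.2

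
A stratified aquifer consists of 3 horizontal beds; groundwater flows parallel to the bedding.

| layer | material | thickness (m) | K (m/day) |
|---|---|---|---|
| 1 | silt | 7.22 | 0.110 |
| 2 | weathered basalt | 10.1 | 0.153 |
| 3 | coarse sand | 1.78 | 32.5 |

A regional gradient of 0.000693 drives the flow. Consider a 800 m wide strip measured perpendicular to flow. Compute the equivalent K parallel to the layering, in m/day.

Flow is parallel to layering, so each bed carries its own Darcy discharge and the transmissivities add.
Σ(K_i·b_i) = 0.110×7.22 + 0.153×10.1 + 32.5×1.78 = 60.19 m²/day.
Total thickness b = 19.10 m, so K_eq = Σ(K_i·b_i)/b = 3.151 m/day.

3.15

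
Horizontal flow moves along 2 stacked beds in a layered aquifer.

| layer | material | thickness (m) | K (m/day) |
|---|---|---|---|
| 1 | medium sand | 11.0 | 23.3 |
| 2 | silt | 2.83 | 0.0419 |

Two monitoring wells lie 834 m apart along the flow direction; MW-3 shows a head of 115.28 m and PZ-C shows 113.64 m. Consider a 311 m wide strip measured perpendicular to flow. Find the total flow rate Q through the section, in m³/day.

Flow is parallel to layering, so each bed carries its own Darcy discharge and the transmissivities add.
Σ(K_i·b_i) = 23.3×11.0 + 0.0419×2.83 = 256.4 m²/day.
Hydraulic gradient i = (115.28 − 113.64) / 834 = 1.64 / 834 = 0.001966.
Q = Σ(K_i·b_i) · W · i = 256.4 × 311 × 0.001966 = 156.8 m³/day.

157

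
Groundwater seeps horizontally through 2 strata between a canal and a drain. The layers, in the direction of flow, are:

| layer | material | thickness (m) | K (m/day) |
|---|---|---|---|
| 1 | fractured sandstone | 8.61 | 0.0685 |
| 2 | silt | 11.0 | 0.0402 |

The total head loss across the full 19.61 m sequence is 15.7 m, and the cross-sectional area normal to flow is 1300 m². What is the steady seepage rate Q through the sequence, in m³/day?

51.1

Flow is perpendicular to layering, so the layers act in series and the equivalent K is the thickness-weighted harmonic mean.
Total thickness L = 8.61 + 11.0 = 19.61 m.
Σ(b_i/K_i) = 8.61/0.0685 + 11.0/0.0402 = 399.3 d.
K_eq = L / Σ(b_i/K_i) = 19.61 / 399.3 = 0.04911 m/day.
Q = K_eq · A · (Δh/L) = 0.04911 × 1300 × (15.7/19.61) = 51.11 m³/day.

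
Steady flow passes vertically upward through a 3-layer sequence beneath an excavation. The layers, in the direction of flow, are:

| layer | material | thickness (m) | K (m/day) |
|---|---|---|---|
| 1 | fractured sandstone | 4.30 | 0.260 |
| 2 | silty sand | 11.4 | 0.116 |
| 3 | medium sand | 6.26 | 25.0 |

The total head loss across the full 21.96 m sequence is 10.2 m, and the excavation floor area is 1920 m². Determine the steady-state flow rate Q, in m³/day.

Flow is perpendicular to layering, so the layers act in series and the equivalent K is the thickness-weighted harmonic mean.
Total thickness L = 4.30 + 11.4 + 6.26 = 21.96 m.
Σ(b_i/K_i) = 4.30/0.260 + 11.4/0.116 + 6.26/25.0 = 115.1 d.
K_eq = L / Σ(b_i/K_i) = 21.96 / 115.1 = 0.1908 m/day.
Q = K_eq · A · (Δh/L) = 0.1908 × 1920 × (10.2/21.96) = 170.2 m³/day.

170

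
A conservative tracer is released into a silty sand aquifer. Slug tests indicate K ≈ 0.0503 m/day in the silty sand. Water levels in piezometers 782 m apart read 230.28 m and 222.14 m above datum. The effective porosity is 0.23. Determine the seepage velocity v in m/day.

0.00228

Hydraulic gradient i = (230.28 − 222.14) / 782 = 8.14 / 782 = 0.01041.
Darcy flux q = K · i = 0.05030 × 0.01041 = 0.0005236 m/day.
Seepage velocity v = q / n_e = 0.0005236 / 0.23 = 0.002276 m/day.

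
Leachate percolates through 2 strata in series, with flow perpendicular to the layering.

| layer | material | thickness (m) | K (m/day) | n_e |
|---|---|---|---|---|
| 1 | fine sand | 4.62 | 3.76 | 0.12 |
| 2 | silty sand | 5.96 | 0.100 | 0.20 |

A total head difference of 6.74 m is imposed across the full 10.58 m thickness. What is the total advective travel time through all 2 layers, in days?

15.8

With flow normal to the layers, continuity requires the same specific discharge q through every layer.
Σ(b_i/K_i) = 4.62/3.76 + 5.96/0.100 = 60.83 d.
q = Δh / Σ(b_i/K_i) = 6.74 / 60.83 = 0.1108 m/day.
In each layer the seepage velocity is v_i = q/n_i, so the layer transit time is t_i = b_i·n_i / q:
  layer 1 (fine sand): t_1 = 4.62 × 0.12 / 0.1108 = 5.003 d
  layer 2 (silty sand): t_2 = 5.96 × 0.20 / 0.1108 = 10.76 d
Total t = Σ t_i = 15.76 days.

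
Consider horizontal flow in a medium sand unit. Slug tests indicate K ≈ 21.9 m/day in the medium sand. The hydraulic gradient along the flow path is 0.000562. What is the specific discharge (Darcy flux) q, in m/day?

Hydraulic gradient i = 0.000562.
Specific discharge q = K · i = 21.90 × 0.0005620 = 0.01231 m/day.

0.0123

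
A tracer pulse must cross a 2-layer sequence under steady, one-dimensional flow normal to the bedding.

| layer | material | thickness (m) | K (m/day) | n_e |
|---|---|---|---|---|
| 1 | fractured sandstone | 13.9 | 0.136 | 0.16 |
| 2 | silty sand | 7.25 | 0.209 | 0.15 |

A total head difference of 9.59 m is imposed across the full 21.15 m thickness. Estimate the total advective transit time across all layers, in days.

47.3

With flow normal to the layers, continuity requires the same specific discharge q through every layer.
Σ(b_i/K_i) = 13.9/0.136 + 7.25/0.209 = 136.9 d.
q = Δh / Σ(b_i/K_i) = 9.59 / 136.9 = 0.07005 m/day.
In each layer the seepage velocity is v_i = q/n_i, so the layer transit time is t_i = b_i·n_i / q:
  layer 1 (fractured sandstone): t_1 = 13.9 × 0.16 / 0.07005 = 31.75 d
  layer 2 (silty sand): t_2 = 7.25 × 0.15 / 0.07005 = 15.52 d
Total t = Σ t_i = 47.27 days.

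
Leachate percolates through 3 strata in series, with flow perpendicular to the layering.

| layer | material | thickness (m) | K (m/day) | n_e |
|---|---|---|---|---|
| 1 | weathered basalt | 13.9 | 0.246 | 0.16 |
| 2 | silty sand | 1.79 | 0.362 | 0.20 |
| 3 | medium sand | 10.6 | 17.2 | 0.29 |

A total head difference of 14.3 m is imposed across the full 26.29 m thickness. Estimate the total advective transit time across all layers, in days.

With flow normal to the layers, continuity requires the same specific discharge q through every layer.
Σ(b_i/K_i) = 13.9/0.246 + 1.79/0.362 + 10.6/17.2 = 62.07 d.
q = Δh / Σ(b_i/K_i) = 14.3 / 62.07 = 0.2304 m/day.
In each layer the seepage velocity is v_i = q/n_i, so the layer transit time is t_i = b_i·n_i / q:
  layer 1 (weathered basalt): t_1 = 13.9 × 0.16 / 0.2304 = 9.653 d
  layer 2 (silty sand): t_2 = 1.79 × 0.20 / 0.2304 = 1.554 d
  layer 3 (medium sand): t_3 = 10.6 × 0.29 / 0.2304 = 13.34 d
Total t = Σ t_i = 24.55 days.

24.5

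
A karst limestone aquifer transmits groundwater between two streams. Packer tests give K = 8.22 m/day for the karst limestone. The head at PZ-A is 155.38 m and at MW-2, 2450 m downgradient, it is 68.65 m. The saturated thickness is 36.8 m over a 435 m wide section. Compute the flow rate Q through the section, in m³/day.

4660

Cross-sectional area A = 435 × 36.8 = 16008 m².
Hydraulic gradient i = (155.38 − 68.65) / 2450 = 86.73 / 2450 = 0.03540.
Darcy's law: Q = K · A · i = 8.220 × 16008 × 0.03540 = 4658 m³/day.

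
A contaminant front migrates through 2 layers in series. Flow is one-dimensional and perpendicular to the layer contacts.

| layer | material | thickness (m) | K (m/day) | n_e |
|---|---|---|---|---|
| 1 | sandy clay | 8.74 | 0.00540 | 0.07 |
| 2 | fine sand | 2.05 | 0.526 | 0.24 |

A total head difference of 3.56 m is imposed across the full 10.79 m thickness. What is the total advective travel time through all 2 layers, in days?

503

With flow normal to the layers, continuity requires the same specific discharge q through every layer.
Σ(b_i/K_i) = 8.74/0.00540 + 2.05/0.526 = 1622 d.
q = Δh / Σ(b_i/K_i) = 3.56 / 1622 = 0.002194 m/day.
In each layer the seepage velocity is v_i = q/n_i, so the layer transit time is t_i = b_i·n_i / q:
  layer 1 (sandy clay): t_1 = 8.74 × 0.07 / 0.002194 = 278.8 d
  layer 2 (fine sand): t_2 = 2.05 × 0.24 / 0.002194 = 224.2 d
Total t = Σ t_i = 503.0 days.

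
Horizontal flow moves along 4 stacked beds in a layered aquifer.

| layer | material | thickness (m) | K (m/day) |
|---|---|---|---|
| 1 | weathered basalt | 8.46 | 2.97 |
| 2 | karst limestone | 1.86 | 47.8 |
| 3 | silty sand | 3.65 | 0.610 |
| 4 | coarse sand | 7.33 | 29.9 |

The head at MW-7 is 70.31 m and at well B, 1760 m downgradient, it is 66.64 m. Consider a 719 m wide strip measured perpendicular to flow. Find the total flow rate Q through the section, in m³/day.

503

Flow is parallel to layering, so each bed carries its own Darcy discharge and the transmissivities add.
Σ(K_i·b_i) = 2.97×8.46 + 47.8×1.86 + 0.610×3.65 + 29.9×7.33 = 335.4 m²/day.
Hydraulic gradient i = (70.31 − 66.64) / 1760 = 3.67 / 1760 = 0.002085.
Q = Σ(K_i·b_i) · W · i = 335.4 × 719 × 0.002085 = 502.9 m³/day.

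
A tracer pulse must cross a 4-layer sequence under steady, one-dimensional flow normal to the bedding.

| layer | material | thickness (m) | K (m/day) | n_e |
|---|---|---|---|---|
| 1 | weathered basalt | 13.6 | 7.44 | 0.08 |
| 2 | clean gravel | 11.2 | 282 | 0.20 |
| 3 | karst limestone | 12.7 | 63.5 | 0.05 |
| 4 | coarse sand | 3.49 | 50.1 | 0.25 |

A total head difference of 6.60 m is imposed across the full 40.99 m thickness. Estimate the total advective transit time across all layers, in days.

1.57

With flow normal to the layers, continuity requires the same specific discharge q through every layer.
Σ(b_i/K_i) = 13.6/7.44 + 11.2/282 + 12.7/63.5 + 3.49/50.1 = 2.137 d.
q = Δh / Σ(b_i/K_i) = 6.60 / 2.137 = 3.088 m/day.
In each layer the seepage velocity is v_i = q/n_i, so the layer transit time is t_i = b_i·n_i / q:
  layer 1 (weathered basalt): t_1 = 13.6 × 0.08 / 3.088 = 0.3523 d
  layer 2 (clean gravel): t_2 = 11.2 × 0.20 / 3.088 = 0.7254 d
  layer 3 (karst limestone): t_3 = 12.7 × 0.05 / 3.088 = 0.2056 d
  layer 4 (coarse sand): t_4 = 3.49 × 0.25 / 3.088 = 0.2825 d
Total t = Σ t_i = 1.566 days.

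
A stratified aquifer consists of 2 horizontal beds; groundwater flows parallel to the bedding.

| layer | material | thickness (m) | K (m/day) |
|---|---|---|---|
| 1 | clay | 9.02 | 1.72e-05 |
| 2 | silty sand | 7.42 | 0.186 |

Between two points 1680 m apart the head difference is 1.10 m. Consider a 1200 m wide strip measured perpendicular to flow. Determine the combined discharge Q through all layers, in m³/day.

Flow is parallel to layering, so each bed carries its own Darcy discharge and the transmissivities add.
Σ(K_i·b_i) = 1.72e-05×9.02 + 0.186×7.42 = 1.380 m²/day.
Hydraulic gradient i = Δh / L = 1.10 / 1680 = 0.0006548.
Q = Σ(K_i·b_i) · W · i = 1.380 × 1200 × 0.0006548 = 1.085 m³/day.

1.08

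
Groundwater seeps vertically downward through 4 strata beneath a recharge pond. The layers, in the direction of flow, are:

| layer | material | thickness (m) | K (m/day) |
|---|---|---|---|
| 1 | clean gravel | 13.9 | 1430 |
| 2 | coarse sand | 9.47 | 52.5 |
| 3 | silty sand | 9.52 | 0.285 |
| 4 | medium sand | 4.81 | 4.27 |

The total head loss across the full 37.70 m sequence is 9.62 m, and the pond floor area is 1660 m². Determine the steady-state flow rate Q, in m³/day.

460

Flow is perpendicular to layering, so the layers act in series and the equivalent K is the thickness-weighted harmonic mean.
Total thickness L = 13.9 + 9.47 + 9.52 + 4.81 = 37.70 m.
Σ(b_i/K_i) = 13.9/1430 + 9.47/52.5 + 9.52/0.285 + 4.81/4.27 = 34.72 d.
K_eq = L / Σ(b_i/K_i) = 37.70 / 34.72 = 1.086 m/day.
Q = K_eq · A · (Δh/L) = 1.086 × 1660 × (9.62/37.70) = 459.9 m³/day.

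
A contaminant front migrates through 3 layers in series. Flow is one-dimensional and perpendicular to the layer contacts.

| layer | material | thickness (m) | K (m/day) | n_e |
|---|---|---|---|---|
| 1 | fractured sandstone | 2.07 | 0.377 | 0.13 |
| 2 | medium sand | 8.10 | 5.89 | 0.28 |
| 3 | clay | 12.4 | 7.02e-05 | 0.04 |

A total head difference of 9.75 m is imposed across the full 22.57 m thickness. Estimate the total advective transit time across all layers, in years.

With flow normal to the layers, continuity requires the same specific discharge q through every layer.
Σ(b_i/K_i) = 2.07/0.377 + 8.10/5.89 + 12.4/7.02e-05 = 1.766e+05 d.
q = Δh / Σ(b_i/K_i) = 9.75 / 1.766e+05 = 5.520e-05 m/day.
In each layer the seepage velocity is v_i = q/n_i, so the layer transit time is t_i = b_i·n_i / q:
  layer 1 (fractured sandstone): t_1 = 2.07 × 0.13 / 5.520e-05 = 4875 d
  layer 2 (medium sand): t_2 = 8.10 × 0.28 / 5.520e-05 = 41090 d
  layer 3 (clay): t_3 = 12.4 × 0.04 / 5.520e-05 = 8986 d
Total t = Σ t_i = 54952 days = 150.5 years.

150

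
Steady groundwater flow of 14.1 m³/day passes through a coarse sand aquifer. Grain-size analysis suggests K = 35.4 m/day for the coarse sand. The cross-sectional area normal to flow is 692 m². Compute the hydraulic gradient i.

0.000576

From Q = K·A·i, i = Q / (K·A) = 14.1 / (35.40 × 692.0) = 0.0005756.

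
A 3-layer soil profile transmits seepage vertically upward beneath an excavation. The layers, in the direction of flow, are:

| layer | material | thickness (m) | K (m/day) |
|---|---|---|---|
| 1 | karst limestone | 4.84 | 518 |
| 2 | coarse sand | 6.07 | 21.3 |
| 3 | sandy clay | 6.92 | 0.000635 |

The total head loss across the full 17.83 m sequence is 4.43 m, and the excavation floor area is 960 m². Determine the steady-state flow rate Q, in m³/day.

Flow is perpendicular to layering, so the layers act in series and the equivalent K is the thickness-weighted harmonic mean.
Total thickness L = 4.84 + 6.07 + 6.92 = 17.83 m.
Σ(b_i/K_i) = 4.84/518 + 6.07/21.3 + 6.92/0.000635 = 10898 d.
K_eq = L / Σ(b_i/K_i) = 17.83 / 10898 = 0.001636 m/day.
Q = K_eq · A · (Δh/L) = 0.001636 × 960 × (4.43/17.83) = 0.3902 m³/day.

0.390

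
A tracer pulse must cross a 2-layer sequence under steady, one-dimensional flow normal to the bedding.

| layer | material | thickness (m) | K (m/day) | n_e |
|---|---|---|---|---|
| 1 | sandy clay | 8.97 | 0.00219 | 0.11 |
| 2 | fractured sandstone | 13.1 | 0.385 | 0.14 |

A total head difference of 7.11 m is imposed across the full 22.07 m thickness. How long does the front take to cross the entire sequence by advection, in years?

4.49

With flow normal to the layers, continuity requires the same specific discharge q through every layer.
Σ(b_i/K_i) = 8.97/0.00219 + 13.1/0.385 = 4130 d.
q = Δh / Σ(b_i/K_i) = 7.11 / 4130 = 0.001722 m/day.
In each layer the seepage velocity is v_i = q/n_i, so the layer transit time is t_i = b_i·n_i / q:
  layer 1 (sandy clay): t_1 = 8.97 × 0.11 / 0.001722 = 573.1 d
  layer 2 (fractured sandstone): t_2 = 13.1 × 0.14 / 0.001722 = 1065 d
Total t = Σ t_i = 1638 days = 4.486 years.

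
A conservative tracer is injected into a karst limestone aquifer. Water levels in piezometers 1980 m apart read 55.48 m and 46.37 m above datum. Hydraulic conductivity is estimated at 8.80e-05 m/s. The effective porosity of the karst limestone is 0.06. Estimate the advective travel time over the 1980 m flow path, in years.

9.30

Convert K: 8.80e-05 m/s × 86400 = 7.603 m/day.
Hydraulic gradient i = (55.48 − 46.37) / 1980 = 9.11 / 1980 = 0.004601.
Darcy flux q = K · i = 7.603 × 0.004601 = 0.03498 m/day.
Seepage velocity v = q / n_e = 0.03498 / 0.06 = 0.5830 m/day.
Travel time t = L / v = 1980 / 0.5830 = 3396 days = 9.298 years.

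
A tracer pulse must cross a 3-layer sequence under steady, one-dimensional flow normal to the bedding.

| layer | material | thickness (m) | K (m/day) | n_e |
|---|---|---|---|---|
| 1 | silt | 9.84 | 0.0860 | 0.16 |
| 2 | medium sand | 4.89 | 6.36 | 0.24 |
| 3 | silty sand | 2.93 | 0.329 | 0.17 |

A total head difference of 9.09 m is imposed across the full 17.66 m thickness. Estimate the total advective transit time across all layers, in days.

44.3

With flow normal to the layers, continuity requires the same specific discharge q through every layer.
Σ(b_i/K_i) = 9.84/0.0860 + 4.89/6.36 + 2.93/0.329 = 124.1 d.
q = Δh / Σ(b_i/K_i) = 9.09 / 124.1 = 0.07325 m/day.
In each layer the seepage velocity is v_i = q/n_i, so the layer transit time is t_i = b_i·n_i / q:
  layer 1 (silt): t_1 = 9.84 × 0.16 / 0.07325 = 21.49 d
  layer 2 (medium sand): t_2 = 4.89 × 0.24 / 0.07325 = 16.02 d
  layer 3 (silty sand): t_3 = 2.93 × 0.17 / 0.07325 = 6.800 d
Total t = Σ t_i = 44.31 days.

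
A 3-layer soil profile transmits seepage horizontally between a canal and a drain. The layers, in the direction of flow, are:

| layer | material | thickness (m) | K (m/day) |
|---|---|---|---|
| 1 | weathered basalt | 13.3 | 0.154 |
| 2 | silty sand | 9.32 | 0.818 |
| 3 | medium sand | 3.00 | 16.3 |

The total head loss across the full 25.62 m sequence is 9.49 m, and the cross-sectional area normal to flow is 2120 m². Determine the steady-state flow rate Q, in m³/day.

205

Flow is perpendicular to layering, so the layers act in series and the equivalent K is the thickness-weighted harmonic mean.
Total thickness L = 13.3 + 9.32 + 3.00 = 25.62 m.
Σ(b_i/K_i) = 13.3/0.154 + 9.32/0.818 + 3.00/16.3 = 97.94 d.
K_eq = L / Σ(b_i/K_i) = 25.62 / 97.94 = 0.2616 m/day.
Q = K_eq · A · (Δh/L) = 0.2616 × 2120 × (9.49/25.62) = 205.4 m³/day.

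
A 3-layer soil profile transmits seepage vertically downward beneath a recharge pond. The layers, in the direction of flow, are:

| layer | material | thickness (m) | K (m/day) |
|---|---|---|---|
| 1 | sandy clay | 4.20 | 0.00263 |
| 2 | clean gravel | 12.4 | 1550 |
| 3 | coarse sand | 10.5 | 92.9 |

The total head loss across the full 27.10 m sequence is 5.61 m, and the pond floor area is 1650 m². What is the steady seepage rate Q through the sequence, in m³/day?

5.80

Flow is perpendicular to layering, so the layers act in series and the equivalent K is the thickness-weighted harmonic mean.
Total thickness L = 4.20 + 12.4 + 10.5 = 27.10 m.
Σ(b_i/K_i) = 4.20/0.00263 + 12.4/1550 + 10.5/92.9 = 1597 d.
K_eq = L / Σ(b_i/K_i) = 27.10 / 1597 = 0.01697 m/day.
Q = K_eq · A · (Δh/L) = 0.01697 × 1650 × (5.61/27.10) = 5.796 m³/day.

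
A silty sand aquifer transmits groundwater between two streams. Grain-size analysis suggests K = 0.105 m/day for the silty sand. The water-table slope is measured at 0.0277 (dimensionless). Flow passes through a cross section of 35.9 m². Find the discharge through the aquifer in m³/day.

0.104

Hydraulic gradient i = 0.0277.
Darcy's law: Q = K · A · i = 0.1050 × 35.90 × 0.02770 = 0.1044 m³/day.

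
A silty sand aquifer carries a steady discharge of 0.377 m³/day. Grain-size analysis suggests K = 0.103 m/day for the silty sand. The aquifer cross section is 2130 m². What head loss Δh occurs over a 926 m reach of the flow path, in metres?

1.59

From Q = K·A·i, i = Q / (K·A) = 0.377 / (0.1030 × 2130) = 0.001718.
Head loss Δh = i · L = 0.001718 × 926 = 1.591 m.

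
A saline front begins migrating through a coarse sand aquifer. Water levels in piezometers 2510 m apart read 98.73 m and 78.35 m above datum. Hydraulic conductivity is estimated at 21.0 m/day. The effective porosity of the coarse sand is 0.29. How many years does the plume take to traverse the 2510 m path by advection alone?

11.7

Hydraulic gradient i = (98.73 − 78.35) / 2510 = 20.38 / 2510 = 0.008120.
Darcy flux q = K · i = 21.00 × 0.008120 = 0.1705 m/day.
Seepage velocity v = q / n_e = 0.1705 / 0.29 = 0.5880 m/day.
Travel time t = L / v = 2510 / 0.5880 = 4269 days = 11.69 years.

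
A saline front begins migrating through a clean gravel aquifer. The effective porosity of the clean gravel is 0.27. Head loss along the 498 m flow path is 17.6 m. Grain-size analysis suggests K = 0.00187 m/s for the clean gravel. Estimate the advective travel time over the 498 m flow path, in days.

Convert K: 0.00187 m/s × 86400 = 161.6 m/day.
Hydraulic gradient i = Δh / L = 17.6 / 498 = 0.03534.
Darcy flux q = K · i = 161.6 × 0.03534 = 5.710 m/day.
Seepage velocity v = q / n_e = 5.710 / 0.27 = 21.15 m/day.
Travel time t = L / v = 498 / 21.15 = 23.55 days.

23.5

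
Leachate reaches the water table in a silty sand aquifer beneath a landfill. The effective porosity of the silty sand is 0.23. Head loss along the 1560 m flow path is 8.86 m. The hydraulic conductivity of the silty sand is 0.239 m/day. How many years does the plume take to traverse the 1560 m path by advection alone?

Hydraulic gradient i = Δh / L = 8.86 / 1560 = 0.005679.
Darcy flux q = K · i = 0.2390 × 0.005679 = 0.001357 m/day.
Seepage velocity v = q / n_e = 0.001357 / 0.23 = 0.005902 m/day.
Travel time t = L / v = 1560 / 0.005902 = 2.643e+05 days = 723.7 years.

724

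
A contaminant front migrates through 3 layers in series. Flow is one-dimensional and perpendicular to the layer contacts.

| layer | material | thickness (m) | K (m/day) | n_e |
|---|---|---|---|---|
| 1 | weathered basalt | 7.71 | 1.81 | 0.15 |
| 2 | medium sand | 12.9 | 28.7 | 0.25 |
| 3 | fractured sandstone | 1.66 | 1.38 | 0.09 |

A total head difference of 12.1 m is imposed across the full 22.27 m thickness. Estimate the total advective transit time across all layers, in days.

With flow normal to the layers, continuity requires the same specific discharge q through every layer.
Σ(b_i/K_i) = 7.71/1.81 + 12.9/28.7 + 1.66/1.38 = 5.912 d.
q = Δh / Σ(b_i/K_i) = 12.1 / 5.912 = 2.047 m/day.
In each layer the seepage velocity is v_i = q/n_i, so the layer transit time is t_i = b_i·n_i / q:
  layer 1 (weathered basalt): t_1 = 7.71 × 0.15 / 2.047 = 0.5651 d
  layer 2 (medium sand): t_2 = 12.9 × 0.25 / 2.047 = 1.576 d
  layer 3 (fractured sandstone): t_3 = 1.66 × 0.09 / 2.047 = 0.07300 d
Total t = Σ t_i = 2.214 days.

2.21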